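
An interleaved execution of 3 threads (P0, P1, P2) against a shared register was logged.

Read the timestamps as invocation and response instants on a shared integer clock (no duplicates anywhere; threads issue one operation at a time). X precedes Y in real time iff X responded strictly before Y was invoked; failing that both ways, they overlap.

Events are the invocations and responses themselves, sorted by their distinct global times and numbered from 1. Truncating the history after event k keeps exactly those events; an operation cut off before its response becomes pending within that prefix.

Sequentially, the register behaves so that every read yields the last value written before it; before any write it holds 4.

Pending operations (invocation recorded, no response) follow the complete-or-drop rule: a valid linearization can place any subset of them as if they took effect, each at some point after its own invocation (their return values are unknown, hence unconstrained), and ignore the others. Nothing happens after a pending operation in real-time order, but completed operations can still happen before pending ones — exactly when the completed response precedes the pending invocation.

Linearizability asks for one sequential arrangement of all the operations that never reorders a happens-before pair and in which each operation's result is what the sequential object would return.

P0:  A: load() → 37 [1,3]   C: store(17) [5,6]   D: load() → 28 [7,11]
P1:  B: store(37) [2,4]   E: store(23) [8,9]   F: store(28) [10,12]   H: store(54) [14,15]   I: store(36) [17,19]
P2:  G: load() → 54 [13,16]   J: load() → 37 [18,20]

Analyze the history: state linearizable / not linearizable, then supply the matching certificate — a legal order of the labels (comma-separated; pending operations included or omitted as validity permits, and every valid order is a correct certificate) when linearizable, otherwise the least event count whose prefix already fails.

not linearizable — minimal violating prefix: 20 events

the violation lands at event 20, J's response at time 20: events 1..19 linearize, events 1..20 do not
the 10 completed operations admit 24 real-time orders; each fails the register replay
e.g. A, B, C, D, E, F, G, H, I, J: illegal at step 1, since A load() → 37 cannot apply there
e.g. A, B, C, D, E, F, G, H, J, I: illegal at step 1, since A load() → 37 cannot apply there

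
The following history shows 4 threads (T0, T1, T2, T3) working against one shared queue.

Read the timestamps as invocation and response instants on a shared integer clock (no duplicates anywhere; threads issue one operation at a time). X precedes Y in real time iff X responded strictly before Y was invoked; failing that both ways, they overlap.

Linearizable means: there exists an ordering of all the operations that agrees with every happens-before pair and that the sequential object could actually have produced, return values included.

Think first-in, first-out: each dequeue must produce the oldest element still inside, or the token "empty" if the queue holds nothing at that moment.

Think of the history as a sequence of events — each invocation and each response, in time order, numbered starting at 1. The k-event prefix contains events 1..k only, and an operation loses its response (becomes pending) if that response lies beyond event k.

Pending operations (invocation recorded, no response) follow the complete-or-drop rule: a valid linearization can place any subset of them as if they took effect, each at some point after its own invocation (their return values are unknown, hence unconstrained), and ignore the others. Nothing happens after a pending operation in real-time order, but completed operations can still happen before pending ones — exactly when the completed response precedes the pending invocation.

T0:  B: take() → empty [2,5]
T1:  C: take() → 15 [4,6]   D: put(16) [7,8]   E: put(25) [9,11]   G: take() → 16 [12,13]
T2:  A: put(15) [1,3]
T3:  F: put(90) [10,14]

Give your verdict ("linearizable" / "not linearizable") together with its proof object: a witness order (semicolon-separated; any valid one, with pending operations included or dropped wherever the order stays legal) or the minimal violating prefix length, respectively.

after step 1 (A put(15)): queue <15>
after step 2 (C take() → 15): queue <>
after step 3 (B take() → empty): queue <>
after step 4 (D put(16)): queue <16>
after step 5 (E put(25)): queue <16,25>
after step 6 (F put(90)): queue <16,25,90>
after step 7 (G take() → 16): queue <25,90>

linearizable — witness: A; C; B; D; E; F; G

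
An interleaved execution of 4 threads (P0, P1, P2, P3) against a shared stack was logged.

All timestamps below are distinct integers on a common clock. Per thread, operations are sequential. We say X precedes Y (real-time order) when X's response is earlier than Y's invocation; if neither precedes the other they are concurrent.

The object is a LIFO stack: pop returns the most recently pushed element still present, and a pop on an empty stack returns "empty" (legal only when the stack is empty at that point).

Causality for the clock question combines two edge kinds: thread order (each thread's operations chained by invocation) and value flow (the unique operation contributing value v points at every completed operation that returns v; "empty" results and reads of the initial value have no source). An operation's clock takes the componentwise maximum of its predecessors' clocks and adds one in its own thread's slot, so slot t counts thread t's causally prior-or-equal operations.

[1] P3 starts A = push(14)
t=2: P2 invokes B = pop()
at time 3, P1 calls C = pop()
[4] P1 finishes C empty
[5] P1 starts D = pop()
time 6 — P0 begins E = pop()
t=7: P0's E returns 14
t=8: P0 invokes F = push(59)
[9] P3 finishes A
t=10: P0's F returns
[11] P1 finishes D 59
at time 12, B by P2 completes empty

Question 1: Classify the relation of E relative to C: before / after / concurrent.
Answer: after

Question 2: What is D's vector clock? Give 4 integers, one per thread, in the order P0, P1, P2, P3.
Answer: (2, 2, 0, 1)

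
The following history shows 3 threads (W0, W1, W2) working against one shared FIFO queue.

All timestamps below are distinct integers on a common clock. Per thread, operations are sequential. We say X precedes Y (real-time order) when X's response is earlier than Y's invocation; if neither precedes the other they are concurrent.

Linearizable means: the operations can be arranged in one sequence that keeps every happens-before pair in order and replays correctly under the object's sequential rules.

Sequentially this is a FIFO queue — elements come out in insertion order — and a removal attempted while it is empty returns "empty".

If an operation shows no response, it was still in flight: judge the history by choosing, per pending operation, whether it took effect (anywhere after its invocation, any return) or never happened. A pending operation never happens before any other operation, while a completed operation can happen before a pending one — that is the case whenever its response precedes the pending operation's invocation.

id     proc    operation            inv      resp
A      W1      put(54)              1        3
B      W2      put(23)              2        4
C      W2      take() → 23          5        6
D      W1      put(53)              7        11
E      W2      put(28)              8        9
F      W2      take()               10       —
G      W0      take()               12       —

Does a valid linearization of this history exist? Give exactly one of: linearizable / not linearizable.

linearizable

witness order: B, A, C, D, E
after step 1 (B put(23)): queue <23>
after step 2 (A put(54)): queue <23,54>
after step 3 (C take() → 23): queue <54>
after step 4 (D put(53)): queue <54,53>
after step 5 (E put(28)): queue <54,53,28>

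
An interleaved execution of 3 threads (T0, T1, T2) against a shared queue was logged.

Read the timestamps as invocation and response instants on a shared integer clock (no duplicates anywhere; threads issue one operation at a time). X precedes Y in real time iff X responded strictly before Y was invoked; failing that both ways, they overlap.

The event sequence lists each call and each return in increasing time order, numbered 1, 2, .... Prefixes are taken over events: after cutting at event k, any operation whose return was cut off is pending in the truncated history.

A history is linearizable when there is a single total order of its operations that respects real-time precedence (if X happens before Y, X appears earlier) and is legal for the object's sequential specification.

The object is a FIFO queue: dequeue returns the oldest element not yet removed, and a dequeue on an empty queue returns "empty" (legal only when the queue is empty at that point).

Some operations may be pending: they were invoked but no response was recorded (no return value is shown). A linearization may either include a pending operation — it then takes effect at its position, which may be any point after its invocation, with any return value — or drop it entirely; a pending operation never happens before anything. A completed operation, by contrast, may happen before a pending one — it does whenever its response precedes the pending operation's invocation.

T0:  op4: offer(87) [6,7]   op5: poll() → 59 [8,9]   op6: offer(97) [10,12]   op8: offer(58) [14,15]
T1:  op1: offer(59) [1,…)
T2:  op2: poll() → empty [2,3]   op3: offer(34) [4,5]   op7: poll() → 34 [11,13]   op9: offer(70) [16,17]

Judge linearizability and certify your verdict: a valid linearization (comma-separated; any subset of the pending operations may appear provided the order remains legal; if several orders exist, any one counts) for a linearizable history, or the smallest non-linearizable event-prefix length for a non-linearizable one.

step 1: op2 poll() → empty — queue <>
step 2: op1 offer(59) (pending, included) — queue <59>
step 3: op3 offer(34) — queue <59,34>
step 4: op4 offer(87) — queue <59,34,87>
step 5: op5 poll() → 59 — queue <34,87>
step 6: op6 offer(97) — queue <34,87,97>
step 7: op7 poll() → 34 — queue <87,97>
step 8: op8 offer(58) — queue <87,97,58>
step 9: op9 offer(70) — queue <87,97,58,70>

linearizable — witness: op2, op1, op3, op4, op5, op6, op7, op8, op9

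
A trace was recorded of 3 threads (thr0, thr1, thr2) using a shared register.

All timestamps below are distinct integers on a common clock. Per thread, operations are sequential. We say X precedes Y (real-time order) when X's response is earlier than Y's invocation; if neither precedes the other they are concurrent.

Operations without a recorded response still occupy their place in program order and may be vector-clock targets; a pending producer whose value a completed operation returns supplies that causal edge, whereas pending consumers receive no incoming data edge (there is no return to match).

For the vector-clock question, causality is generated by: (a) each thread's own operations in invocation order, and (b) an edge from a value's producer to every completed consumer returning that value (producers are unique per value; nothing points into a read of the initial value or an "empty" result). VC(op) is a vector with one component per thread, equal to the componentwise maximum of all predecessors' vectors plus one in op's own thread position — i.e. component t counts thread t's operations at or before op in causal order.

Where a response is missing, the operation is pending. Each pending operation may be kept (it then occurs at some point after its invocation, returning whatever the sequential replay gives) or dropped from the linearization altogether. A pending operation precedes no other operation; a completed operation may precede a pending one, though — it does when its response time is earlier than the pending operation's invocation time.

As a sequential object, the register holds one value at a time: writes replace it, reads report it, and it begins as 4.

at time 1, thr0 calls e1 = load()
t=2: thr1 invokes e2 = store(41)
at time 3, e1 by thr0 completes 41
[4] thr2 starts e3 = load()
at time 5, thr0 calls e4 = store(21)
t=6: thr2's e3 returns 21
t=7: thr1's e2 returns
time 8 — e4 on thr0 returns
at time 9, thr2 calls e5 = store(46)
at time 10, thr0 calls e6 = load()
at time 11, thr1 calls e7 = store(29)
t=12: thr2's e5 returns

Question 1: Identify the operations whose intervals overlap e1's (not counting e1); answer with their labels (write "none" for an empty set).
Answer: e2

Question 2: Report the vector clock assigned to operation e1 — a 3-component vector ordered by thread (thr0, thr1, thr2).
Answer: (1, 1, 0)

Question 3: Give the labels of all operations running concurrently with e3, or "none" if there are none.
Answer: e2, e4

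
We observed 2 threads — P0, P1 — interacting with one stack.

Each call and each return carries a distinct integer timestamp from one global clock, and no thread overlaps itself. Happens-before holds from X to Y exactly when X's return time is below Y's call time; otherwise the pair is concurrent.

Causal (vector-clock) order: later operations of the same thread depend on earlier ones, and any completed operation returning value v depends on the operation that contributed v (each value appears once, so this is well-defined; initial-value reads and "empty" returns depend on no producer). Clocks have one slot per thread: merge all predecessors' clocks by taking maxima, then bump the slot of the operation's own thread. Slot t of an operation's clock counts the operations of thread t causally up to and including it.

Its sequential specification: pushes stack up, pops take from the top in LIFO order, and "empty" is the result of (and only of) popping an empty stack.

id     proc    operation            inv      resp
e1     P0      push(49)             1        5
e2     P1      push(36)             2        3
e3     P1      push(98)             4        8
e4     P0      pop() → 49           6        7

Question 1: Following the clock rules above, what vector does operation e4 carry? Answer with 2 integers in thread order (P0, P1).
(2, 0)

invoked at 2, e2 has no predecessors; its own P1 bump gives (0, 1)
invoked at 1, e1 has no predecessors; its own P0 bump gives (1, 0)
from VC(e2)=(0, 1), e3 (invoked 4) maxes components and bumps P1 → (0, 2)
from VC(e1)=(1, 0), e4 (invoked 6) maxes components and bumps P0 → (2, 0)
target: VC(e4) = (2, 0)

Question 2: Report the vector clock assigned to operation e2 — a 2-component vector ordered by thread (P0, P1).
(0, 1)

VC(e2, invoked at 2): no causal predecessors; +1 on P1 → (0, 1)
VC(e1, invoked at 1): no causal predecessors; +1 on P0 → (1, 0)
invoked at 4, e3 merges VC(e2)=(0, 1) and bumps P1's slot → (0, 2)
invoked at 6, e4 merges VC(e1)=(1, 0) and bumps P0's slot → (2, 0)
target: VC(e2) = (0, 1)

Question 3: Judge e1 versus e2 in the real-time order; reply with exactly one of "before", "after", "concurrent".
concurrent

e1 spans [1,5], e2 spans [2,3]
the intervals overlap in both directions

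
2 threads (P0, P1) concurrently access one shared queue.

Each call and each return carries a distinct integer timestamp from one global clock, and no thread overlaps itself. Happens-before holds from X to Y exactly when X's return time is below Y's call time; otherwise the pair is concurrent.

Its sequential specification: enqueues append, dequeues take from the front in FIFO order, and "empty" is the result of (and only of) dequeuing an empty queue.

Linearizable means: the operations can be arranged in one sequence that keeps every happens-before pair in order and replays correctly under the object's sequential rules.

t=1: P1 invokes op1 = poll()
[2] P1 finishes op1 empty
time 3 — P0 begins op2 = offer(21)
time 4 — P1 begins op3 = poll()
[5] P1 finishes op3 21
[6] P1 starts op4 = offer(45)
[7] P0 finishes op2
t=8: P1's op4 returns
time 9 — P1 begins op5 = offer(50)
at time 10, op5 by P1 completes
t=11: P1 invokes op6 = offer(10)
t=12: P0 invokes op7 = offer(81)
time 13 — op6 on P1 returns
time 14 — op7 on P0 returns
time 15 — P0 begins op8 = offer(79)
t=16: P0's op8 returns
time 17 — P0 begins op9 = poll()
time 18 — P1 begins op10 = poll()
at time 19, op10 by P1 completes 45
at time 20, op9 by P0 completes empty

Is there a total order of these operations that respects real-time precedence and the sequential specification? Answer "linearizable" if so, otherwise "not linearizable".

already the first 20 events (up to op9's response at time 20) admit no linearization; the first 19 still do
checked exhaustively: 12 real-time-consistent orders of 10 completed operations, zero legal queue replays
for example op1, op2, op3, op4, op5, op6, op7, op8, op9, op10 fails at step 9: op9 poll() → empty is not legal there
for example op1, op2, op3, op4, op5, op6, op7, op8, op10, op9 fails at step 10: op9 poll() → empty is not legal there

not linearizable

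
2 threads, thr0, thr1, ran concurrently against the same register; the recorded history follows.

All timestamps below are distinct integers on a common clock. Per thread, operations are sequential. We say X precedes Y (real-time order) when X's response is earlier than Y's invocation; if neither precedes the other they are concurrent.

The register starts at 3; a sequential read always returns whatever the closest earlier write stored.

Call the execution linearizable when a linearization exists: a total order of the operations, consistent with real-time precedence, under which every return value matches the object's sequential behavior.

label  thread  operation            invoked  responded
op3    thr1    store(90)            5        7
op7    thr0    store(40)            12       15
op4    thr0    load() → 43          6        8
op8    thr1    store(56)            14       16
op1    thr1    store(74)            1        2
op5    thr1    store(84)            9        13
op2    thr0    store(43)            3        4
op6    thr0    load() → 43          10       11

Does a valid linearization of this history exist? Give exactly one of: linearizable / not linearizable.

prefix check: 1..10 passes, 1..11 fails once op6's time-11 response joins
every one of the 2 real-time-consistent orders over 5 completed register ops fails the sequential spec
no completion choice of the 1 pending operation (op5) rescues it — every subset was tried
for example op1, op2, op3, op4, op6 (pending dropped) fails at step 4: op4 load() → 43 is not legal there
for example op1, op2, op4, op3, op6 (pending dropped) fails at step 5: op6 load() → 43 is not legal there

not linearizable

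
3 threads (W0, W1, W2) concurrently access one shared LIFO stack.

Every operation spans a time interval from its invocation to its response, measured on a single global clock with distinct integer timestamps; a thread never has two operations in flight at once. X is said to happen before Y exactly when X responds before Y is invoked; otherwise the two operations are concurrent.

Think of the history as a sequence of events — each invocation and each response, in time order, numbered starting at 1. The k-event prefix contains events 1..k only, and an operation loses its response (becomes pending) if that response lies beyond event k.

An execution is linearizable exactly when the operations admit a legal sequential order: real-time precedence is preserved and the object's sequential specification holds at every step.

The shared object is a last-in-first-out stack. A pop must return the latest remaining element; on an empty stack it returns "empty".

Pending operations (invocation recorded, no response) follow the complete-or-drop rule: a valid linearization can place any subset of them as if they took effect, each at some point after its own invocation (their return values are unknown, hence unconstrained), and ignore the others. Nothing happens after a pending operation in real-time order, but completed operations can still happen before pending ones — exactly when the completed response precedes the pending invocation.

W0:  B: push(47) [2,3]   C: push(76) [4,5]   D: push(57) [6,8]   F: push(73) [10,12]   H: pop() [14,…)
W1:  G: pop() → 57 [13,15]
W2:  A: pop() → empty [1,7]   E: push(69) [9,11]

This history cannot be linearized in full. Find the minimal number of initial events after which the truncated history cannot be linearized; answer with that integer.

a valid linearization of events 1..14 exists, for instance A, B, C, D, E, F:
step 1: A pop() → empty — stack <>
step 2: B push(47) — stack <47>
step 3: C push(76) — stack <47,76>
step 4: D push(57) — stack <47,76,57>
step 5: E push(69) — stack <47,76,57,69>
step 6: F push(73) — stack <47,76,57,69,73>
once event 15 joins (G's response, time 15), exhaustive search finds no witness
completion choices over the 1 pending operation (H) were checked; none helps
one such order, A, B, C, D, E, F, G (pending dropped), breaks at step 7 where G pop() → 57 is illegal
one such order, A, B, C, D, F, E, G (pending dropped), breaks at step 7 where G pop() → 57 is illegal

15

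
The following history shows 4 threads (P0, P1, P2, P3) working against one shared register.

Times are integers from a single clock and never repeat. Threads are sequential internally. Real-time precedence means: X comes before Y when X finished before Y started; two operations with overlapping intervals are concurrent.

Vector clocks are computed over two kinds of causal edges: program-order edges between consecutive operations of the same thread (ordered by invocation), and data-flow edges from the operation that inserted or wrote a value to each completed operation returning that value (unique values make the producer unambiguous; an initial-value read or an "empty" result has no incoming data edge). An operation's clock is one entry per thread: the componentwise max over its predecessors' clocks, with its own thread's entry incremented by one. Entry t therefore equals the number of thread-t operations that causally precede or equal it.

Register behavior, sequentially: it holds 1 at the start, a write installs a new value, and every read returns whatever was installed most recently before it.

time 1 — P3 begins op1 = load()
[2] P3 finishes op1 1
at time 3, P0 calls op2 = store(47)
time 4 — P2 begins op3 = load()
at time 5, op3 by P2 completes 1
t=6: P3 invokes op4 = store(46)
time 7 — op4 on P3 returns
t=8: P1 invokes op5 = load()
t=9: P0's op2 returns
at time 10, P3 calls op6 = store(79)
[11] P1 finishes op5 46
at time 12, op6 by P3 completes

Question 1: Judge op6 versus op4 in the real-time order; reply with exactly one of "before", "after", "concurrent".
Answer: after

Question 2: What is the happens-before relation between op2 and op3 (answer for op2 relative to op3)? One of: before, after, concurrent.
Answer: concurrent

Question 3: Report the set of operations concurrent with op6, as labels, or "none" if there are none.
Answer: op5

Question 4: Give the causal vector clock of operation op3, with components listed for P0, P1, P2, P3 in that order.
Answer: (0, 0, 1, 0)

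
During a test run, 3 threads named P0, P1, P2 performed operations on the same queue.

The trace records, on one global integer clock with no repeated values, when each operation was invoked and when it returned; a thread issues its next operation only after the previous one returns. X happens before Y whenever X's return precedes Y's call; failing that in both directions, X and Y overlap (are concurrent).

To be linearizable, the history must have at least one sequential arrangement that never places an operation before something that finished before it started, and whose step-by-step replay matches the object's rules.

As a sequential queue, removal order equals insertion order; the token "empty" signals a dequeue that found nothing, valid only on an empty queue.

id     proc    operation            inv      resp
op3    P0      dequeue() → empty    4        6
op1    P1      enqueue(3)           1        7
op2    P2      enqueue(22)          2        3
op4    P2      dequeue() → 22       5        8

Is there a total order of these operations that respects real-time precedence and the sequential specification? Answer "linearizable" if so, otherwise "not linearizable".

linearizable

a witness: op2, op4, op3, op1
step 1: op2 enqueue(22) — queue <22>
step 2: op4 dequeue() → 22 — queue <>
step 3: op3 dequeue() → empty — queue <>
step 4: op1 enqueue(3) — queue <3>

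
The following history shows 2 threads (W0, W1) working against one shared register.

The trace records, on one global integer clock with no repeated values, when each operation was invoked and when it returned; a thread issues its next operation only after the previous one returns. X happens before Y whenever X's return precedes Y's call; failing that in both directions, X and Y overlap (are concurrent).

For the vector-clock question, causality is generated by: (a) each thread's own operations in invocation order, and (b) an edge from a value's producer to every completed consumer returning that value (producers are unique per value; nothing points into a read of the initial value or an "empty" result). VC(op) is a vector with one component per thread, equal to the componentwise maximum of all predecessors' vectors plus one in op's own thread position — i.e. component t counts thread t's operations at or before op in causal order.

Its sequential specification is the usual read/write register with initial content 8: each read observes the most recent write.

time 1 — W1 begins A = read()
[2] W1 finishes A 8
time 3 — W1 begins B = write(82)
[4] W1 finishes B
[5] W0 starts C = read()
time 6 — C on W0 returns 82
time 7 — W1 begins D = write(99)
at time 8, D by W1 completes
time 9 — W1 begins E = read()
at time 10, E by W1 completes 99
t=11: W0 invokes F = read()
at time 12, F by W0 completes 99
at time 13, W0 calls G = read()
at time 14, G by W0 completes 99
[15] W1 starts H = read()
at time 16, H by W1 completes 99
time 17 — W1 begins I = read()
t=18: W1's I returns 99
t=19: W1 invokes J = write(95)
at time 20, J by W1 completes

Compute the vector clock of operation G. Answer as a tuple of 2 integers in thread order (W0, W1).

(3, 3)

A, invoked 1, has no incoming edges; only W1's bump applies → (0, 1)
merge at B (invoked 3): VC(A)=(0, 1), own-thread bump on W1 → (0, 2)
merge at D (invoked 7): VC(B)=(0, 2), own-thread bump on W1 → (0, 3)
merge at C (invoked 5): VC(B)=(0, 2), own-thread bump on W0 → (1, 2)
merge at E (invoked 9): VC(D)=(0, 3), own-thread bump on W1 → (0, 4)
merge at H (invoked 15): VC(D)=(0, 3), VC(E)=(0, 4), own-thread bump on W1 → (0, 5)
merge at F (invoked 11): VC(C)=(1, 2), VC(D)=(0, 3), own-thread bump on W0 → (2, 3)
merge at I (invoked 17): VC(D)=(0, 3), VC(H)=(0, 5), own-thread bump on W1 → (0, 6)
merge at G (invoked 13): VC(D)=(0, 3), VC(F)=(2, 3), own-thread bump on W0 → (3, 3)
merge at J (invoked 19): VC(I)=(0, 6), own-thread bump on W1 → (0, 7)
target: VC(G) = (3, 3)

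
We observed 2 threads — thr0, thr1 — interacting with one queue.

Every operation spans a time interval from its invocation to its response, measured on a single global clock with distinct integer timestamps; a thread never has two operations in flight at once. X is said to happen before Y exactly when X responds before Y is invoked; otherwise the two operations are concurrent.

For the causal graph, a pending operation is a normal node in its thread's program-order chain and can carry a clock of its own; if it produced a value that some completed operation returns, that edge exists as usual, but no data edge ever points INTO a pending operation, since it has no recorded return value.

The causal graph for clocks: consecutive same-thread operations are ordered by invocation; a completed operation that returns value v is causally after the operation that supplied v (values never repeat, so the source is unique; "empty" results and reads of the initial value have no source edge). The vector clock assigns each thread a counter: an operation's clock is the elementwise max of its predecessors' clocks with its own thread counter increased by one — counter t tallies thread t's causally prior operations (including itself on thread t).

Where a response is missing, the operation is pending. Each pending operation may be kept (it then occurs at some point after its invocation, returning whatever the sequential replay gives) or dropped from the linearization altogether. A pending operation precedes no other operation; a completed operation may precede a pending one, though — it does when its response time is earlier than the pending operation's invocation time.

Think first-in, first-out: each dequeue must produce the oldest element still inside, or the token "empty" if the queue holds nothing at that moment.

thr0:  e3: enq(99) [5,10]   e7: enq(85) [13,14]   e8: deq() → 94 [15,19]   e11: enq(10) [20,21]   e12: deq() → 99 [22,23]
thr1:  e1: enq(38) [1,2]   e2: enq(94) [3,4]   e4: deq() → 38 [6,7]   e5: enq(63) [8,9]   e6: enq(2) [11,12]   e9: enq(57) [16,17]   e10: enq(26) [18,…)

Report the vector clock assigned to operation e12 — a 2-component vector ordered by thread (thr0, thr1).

(5, 2)

e1 (invocation 1): nothing precedes it; thr1's component alone gives (0, 1)
e3 (invocation 5): nothing precedes it; thr0's component alone gives (1, 0)
VC(e2, invoked at 3): max of VC(e1)=(0, 1), then +1 on thread thr1 → (0, 2)
VC(e7, invoked at 13): max of VC(e3)=(1, 0), then +1 on thread thr0 → (2, 0)
VC(e4, invoked at 6): max of VC(e1)=(0, 1), VC(e2)=(0, 2), then +1 on thread thr1 → (0, 3)
VC(e5, invoked at 8): max of VC(e4)=(0, 3), then +1 on thread thr1 → (0, 4)
VC(e6, invoked at 11): max of VC(e5)=(0, 4), then +1 on thread thr1 → (0, 5)
VC(e8, invoked at 15): max of VC(e2)=(0, 2), VC(e7)=(2, 0), then +1 on thread thr0 → (3, 2)
VC(e9, invoked at 16): max of VC(e6)=(0, 5), then +1 on thread thr1 → (0, 6)
VC(e11, invoked at 20): max of VC(e8)=(3, 2), then +1 on thread thr0 → (4, 2)
VC(e10, invoked at 18): max of VC(e9)=(0, 6), then +1 on thread thr1 → (0, 7)
VC(e12, invoked at 22): max of VC(e3)=(1, 0), VC(e11)=(4, 2), then +1 on thread thr0 → (5, 2)
target: VC(e12) = (5, 2)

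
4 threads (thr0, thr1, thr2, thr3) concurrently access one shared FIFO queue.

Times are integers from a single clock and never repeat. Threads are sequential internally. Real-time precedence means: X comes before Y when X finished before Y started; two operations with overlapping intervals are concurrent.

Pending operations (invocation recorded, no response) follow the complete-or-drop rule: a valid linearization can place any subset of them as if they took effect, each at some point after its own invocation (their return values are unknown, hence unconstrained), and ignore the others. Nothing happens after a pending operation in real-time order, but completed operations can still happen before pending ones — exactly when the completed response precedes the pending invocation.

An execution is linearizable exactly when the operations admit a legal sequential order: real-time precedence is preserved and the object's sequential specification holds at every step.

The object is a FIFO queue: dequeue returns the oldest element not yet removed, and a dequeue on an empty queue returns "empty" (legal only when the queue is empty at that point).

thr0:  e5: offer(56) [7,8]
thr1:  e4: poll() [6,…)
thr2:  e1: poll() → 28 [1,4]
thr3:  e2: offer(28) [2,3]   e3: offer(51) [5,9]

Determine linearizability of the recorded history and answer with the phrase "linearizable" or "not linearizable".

a witness: e2, e1, e3, e4, e5
after step 1 (e2 offer(28)): queue <28>
after step 2 (e1 poll() → 28): queue <>
after step 3 (e3 offer(51)): queue <51>
after step 4 (e4 poll() (pending, included)): queue <>
after step 5 (e5 offer(56)): queue <56>

linearizable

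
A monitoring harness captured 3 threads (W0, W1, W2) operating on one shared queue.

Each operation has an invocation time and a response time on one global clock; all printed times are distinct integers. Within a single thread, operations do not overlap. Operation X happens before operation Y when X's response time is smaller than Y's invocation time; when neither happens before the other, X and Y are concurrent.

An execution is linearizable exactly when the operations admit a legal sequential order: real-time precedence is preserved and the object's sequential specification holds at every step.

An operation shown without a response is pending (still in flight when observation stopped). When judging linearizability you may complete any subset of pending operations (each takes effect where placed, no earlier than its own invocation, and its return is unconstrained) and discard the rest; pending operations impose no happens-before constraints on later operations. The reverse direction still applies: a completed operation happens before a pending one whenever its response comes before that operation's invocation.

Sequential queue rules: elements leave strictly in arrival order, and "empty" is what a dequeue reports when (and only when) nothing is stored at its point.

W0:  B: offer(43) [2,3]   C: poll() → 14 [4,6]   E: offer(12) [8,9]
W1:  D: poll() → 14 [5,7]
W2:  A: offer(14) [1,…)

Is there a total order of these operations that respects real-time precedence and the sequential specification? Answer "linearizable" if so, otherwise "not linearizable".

not linearizable

prefix check: 1..6 passes, 1..7 fails once D's time-7 response joins
2 orders of the 3 completed queue ops respect real time; none is legal
including or dropping the 1 pending operation (A) in any combination fails
for example B, C, D (pending dropped) fails at step 2: C poll() → 14 is not legal there
for example B, D, C (pending dropped) fails at step 2: D poll() → 14 is not legal there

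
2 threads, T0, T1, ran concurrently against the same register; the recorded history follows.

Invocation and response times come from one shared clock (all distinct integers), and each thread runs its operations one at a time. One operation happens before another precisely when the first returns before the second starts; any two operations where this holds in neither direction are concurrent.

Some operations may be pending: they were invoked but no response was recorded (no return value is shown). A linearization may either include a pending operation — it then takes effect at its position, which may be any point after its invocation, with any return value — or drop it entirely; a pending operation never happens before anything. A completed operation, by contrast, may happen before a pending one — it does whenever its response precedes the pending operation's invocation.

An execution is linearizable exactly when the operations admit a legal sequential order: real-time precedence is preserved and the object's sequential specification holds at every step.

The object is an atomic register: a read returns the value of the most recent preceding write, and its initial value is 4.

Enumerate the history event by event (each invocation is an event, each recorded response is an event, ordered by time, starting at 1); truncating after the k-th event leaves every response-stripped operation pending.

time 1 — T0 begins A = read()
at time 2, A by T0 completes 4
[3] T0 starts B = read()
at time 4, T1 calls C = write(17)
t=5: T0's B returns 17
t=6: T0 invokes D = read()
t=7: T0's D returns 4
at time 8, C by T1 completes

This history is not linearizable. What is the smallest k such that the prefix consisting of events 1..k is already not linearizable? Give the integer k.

events 1..6 are still linearizable — one witness is A, C, B:
1. A read() → 4, leaving value 4
2. C write(17) (pending, included), leaving value 17
3. B read() → 17, leaving value 17
once event 7 joins (D's response, time 7), exhaustive search finds no witness
include/drop combinations of the 1 pending operation (C) were all tried; none helps
one such order, A, B, D (pending dropped), breaks at step 2 where B read() → 17 is illegal

7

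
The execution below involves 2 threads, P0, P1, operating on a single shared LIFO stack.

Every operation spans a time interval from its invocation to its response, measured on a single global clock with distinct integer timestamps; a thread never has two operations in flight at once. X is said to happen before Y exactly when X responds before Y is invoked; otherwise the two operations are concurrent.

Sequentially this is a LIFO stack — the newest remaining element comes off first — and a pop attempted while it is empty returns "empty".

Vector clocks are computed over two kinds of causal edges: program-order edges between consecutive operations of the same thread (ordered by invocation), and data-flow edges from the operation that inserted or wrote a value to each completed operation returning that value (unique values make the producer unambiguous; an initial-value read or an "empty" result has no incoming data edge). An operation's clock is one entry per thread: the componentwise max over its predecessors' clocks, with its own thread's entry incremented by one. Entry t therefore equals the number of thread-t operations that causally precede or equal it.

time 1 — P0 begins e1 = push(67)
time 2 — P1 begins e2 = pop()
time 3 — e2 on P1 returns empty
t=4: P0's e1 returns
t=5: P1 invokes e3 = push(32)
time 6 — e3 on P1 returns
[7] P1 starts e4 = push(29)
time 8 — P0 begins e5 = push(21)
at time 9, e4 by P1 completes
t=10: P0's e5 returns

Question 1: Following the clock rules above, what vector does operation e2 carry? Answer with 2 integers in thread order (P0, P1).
VC(e2, invoked at 2): no causal predecessors; +1 on P1 → (0, 1)
VC(e1, invoked at 1): no causal predecessors; +1 on P0 → (1, 0)
invoked at 5, e3 merges VC(e2)=(0, 1) and bumps P1's slot → (0, 2)
invoked at 8, e5 merges VC(e1)=(1, 0) and bumps P0's slot → (2, 0)
invoked at 7, e4 merges VC(e3)=(0, 2) and bumps P1's slot → (0, 3)
target: VC(e2) = (0, 1)

(0, 1)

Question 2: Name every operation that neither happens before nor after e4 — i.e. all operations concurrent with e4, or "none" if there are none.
concurrent with e4 ([7,9]): every op whose interval crosses 7..9
e1 [1,4]: before
e2 [2,3]: before
e3 [5,6]: before
e5 [8,10]: concurrent

e5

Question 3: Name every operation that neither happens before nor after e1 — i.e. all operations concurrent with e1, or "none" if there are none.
overlap test against e1 [1,4]: concurrent iff the interval meets 1..4
e2 [2,3]: concurrent
e3 [5,6]: after
e4 [7,9]: after
e5 [8,10]: after

e2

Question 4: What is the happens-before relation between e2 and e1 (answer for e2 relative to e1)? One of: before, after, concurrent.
e2 spans [2,3], e1 spans [1,4]
the intervals overlap in both directions

concurrent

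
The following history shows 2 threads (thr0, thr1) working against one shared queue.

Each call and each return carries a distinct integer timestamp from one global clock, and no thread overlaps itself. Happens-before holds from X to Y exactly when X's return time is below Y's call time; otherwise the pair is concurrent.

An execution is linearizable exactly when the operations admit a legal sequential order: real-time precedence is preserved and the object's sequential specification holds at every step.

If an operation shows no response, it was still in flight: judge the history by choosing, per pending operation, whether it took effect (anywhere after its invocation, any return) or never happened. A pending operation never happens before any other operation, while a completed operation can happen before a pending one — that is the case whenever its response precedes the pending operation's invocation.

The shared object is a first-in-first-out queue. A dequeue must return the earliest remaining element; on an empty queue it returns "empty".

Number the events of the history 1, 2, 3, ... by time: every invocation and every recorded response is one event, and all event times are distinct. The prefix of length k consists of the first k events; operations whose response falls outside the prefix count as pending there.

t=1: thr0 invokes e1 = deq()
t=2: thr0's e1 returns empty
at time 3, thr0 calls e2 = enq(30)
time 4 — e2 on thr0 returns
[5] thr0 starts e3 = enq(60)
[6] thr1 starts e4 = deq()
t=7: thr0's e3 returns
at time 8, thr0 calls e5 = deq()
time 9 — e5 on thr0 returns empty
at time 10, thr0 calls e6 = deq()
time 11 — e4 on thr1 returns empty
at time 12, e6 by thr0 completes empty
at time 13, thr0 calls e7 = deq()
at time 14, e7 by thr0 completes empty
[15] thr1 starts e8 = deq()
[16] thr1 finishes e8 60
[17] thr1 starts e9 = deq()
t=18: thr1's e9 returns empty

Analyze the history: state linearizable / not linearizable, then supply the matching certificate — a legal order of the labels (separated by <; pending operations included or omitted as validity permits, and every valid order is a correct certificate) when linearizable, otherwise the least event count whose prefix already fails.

not linearizable — minimal violating prefix: 9 events

already the first 9 events (up to e5's response at time 9) admit no linearization; the first 8 still do
a single order respects real time; the 4 completed queue operations fail replay along it
no escape via the 1 pending operation (e4): every completion choice fails
for example e1, e2, e3, e5 (pending dropped) fails at step 4: e5 deq() → empty is not legal there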